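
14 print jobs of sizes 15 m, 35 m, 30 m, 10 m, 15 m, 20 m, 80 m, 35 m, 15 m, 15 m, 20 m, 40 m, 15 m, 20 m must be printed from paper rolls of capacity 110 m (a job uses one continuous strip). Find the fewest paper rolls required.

4

Total = 80 + 40 + 35 + 35 + 30 + 20 + 20 + 20 + 15 + 15 + 15 + 15 + 15 + 10 = 365 m.
Lower bound: ⌈365/110⌉ = 4 paper rolls.
A packing using 4 paper rolls:
  roll 1: 80 + 30 = 110
  roll 2: 40 + 35 + 35 = 110
  roll 3: 20 + 20 + 20 + 15 + 15 + 15 = 105
  roll 4: 15 + 15 + 10 = 40
This matches the lower bound, so 4 is optimal.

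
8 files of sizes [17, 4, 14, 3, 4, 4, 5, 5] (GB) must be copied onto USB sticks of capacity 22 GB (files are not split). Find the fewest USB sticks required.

3

Total = 17 + 14 + 5 + 5 + 4 + 4 + 4 + 3 = 56 GB.
Lower bound: ⌈56/22⌉ = 3 USB sticks.
A packing using 3 USB sticks:
  USB stick 1: 17 + 5 = 22
  USB stick 2: 14 + 5 + 3 = 22
  USB stick 3: 4 + 4 + 4 = 12
This matches the lower bound, so 3 is optimal.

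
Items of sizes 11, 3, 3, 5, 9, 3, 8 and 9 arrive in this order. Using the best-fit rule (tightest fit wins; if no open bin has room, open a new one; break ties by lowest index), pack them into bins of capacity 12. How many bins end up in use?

5

  11 → bin 1 (new)  [load 11/12]
  3 → bin 2 (new)  [load 3/12]
  3 → bin 2  [load 6/12]
  5 → bin 2  [load 11/12]
  9 → bin 3 (new)  [load 9/12]
  3 → bin 3  [load 12/12]
  8 → bin 4 (new)  [load 8/12]
  9 → bin 5 (new)  [load 9/12]
5 bins opened.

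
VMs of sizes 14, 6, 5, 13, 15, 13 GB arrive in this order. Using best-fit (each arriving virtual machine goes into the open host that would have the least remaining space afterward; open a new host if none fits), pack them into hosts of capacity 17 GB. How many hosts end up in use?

5

  14 → host 1 (new)  [load 14/17]
  6 → host 2 (new)  [load 6/17]
  5 → host 2  [load 11/17]
  13 → host 3 (new)  [load 13/17]
  15 → host 4 (new)  [load 15/17]
  13 → host 5 (new)  [load 13/17]
5 hosts opened.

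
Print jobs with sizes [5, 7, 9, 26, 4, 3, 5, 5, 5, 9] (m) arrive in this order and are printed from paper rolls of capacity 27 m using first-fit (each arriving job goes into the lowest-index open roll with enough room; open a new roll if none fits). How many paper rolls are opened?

  5 → roll 1 (new)  [load 5/27]
  7 → roll 1  [load 12/27]
  9 → roll 1  [load 21/27]
  26 → roll 2 (new)  [load 26/27]
  4 → roll 1  [load 25/27]
  3 → roll 3 (new)  [load 3/27]
  5 → roll 3  [load 8/27]
  5 → roll 3  [load 13/27]
  5 → roll 3  [load 18/27]
  9 → roll 3  [load 27/27]
3 paper rolls opened.

3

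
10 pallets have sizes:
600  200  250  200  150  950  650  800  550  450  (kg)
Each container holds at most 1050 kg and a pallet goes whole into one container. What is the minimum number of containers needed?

Total = 950 + 800 + 650 + 600 + 550 + 450 + 250 + 200 + 200 + 150 = 4800 kg.
Lower bound: ⌈4800/1050⌉ = 5 containers.
A packing using 5 containers:
  container 1: 950 = 950
  container 2: 800 + 250 = 1050
  container 3: 650 + 200 + 200 = 1050
  container 4: 600 + 450 = 1050
  container 5: 550 + 150 = 700
This matches the lower bound, so 5 is optimal.

5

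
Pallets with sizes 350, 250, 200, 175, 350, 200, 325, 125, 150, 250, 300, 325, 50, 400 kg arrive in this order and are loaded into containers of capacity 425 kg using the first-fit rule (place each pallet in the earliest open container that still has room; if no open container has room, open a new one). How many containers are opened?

10

  350 → container 1 (new)  [load 350/425]
  250 → container 2 (new)  [load 250/425]
  200 → container 3 (new)  [load 200/425]
  175 → container 2  [load 425/425]
  350 → container 4 (new)  [load 350/425]
  200 → container 3  [load 400/425]
  325 → container 5 (new)  [load 325/425]
  125 → container 6 (new)  [load 125/425]
  150 → container 6  [load 275/425]
  250 → container 7 (new)  [load 250/425]
  300 → container 8 (new)  [load 300/425]
  325 → container 9 (new)  [load 325/425]
  50 → container 1  [load 400/425]
  400 → container 10 (new)  [load 400/425]
10 containers opened.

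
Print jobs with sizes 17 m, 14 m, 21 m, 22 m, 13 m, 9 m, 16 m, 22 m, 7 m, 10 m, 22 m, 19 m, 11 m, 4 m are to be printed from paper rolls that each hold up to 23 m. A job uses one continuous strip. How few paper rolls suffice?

Total = 22 + 22 + 22 + 21 + 19 + 17 + 16 + 14 + 13 + 11 + 10 + 9 + 7 + 4 = 207 m.
Lower bound: ⌈207/23⌉ = 9 paper rolls.
A packing using 10 paper rolls:
  roll 1: 22 = 22
  roll 2: 22 = 22
  roll 3: 22 = 22
  roll 4: 21 = 21
  roll 5: 19 + 4 = 23
  roll 6: 17 = 17
  roll 7: 16 + 7 = 23
  roll 8: 14 + 9 = 23
  roll 9: 13 + 10 = 23
  roll 10: 11 = 11
No arrangement into 9 paper rolls stays within capacity, so 10 is optimal.

10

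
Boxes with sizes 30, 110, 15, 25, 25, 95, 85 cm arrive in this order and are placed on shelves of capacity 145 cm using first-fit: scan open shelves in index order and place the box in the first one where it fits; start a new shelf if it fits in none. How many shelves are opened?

4

  30 → shelf 1 (new)  [load 30/145]
  110 → shelf 1  [load 140/145]
  15 → shelf 2 (new)  [load 15/145]
  25 → shelf 2  [load 40/145]
  25 → shelf 2  [load 65/145]
  95 → shelf 3 (new)  [load 95/145]
  85 → shelf 4 (new)  [load 85/145]
4 shelves opened.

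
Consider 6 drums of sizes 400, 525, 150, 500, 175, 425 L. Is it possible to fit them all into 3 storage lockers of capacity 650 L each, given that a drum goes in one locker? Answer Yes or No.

No

Total = 2175 L; ⌈2175/650⌉ = 4.
At least 4 storage lockers are required, but only 3 are allowed.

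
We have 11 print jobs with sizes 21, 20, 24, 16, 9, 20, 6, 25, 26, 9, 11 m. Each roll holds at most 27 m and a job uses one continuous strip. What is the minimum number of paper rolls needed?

8

Total = 26 + 25 + 24 + 21 + 20 + 20 + 16 + 11 + 9 + 9 + 6 = 187 m.
Lower bound: ⌈187/27⌉ = 7 paper rolls.
A packing using 8 paper rolls:
  roll 1: 26 = 26
  roll 2: 25 = 25
  roll 3: 24 = 24
  roll 4: 21 + 6 = 27
  roll 5: 20 = 20
  roll 6: 20 = 20
  roll 7: 16 + 11 = 27
  roll 8: 9 + 9 = 18
No arrangement into 7 paper rolls stays within capacity, so 8 is optimal.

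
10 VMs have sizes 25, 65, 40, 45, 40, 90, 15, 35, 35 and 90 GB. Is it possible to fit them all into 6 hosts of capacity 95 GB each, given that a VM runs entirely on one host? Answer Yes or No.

Yes

A valid assignment using 6 hosts:
  host 1: 90 = 90
  host 2: 90 = 90
  host 3: 65 + 25 = 90
  host 4: 45 + 40 = 85
  host 5: 40 + 35 + 15 = 90
  host 6: 35 = 35
Every load is within 95 GB, so 6 hosts suffice.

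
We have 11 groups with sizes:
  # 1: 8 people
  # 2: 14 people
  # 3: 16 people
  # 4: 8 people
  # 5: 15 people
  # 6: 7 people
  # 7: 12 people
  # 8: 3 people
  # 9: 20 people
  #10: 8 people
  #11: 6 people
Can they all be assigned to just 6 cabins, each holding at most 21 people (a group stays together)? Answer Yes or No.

Yes

A valid assignment using 6 cabins:
  cabin 1: 20 = 20
  cabin 2: 16 + 3 = 19
  cabin 3: 15 + 6 = 21
  cabin 4: 14 + 7 = 21
  cabin 5: 12 + 8 = 20
  cabin 6: 8 + 8 = 16
Every load is within 21 people, so 6 cabins suffice.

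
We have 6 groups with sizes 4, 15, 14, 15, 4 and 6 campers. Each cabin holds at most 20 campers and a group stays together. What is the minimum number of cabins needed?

Total = 15 + 15 + 14 + 6 + 4 + 4 = 58 campers.
Lower bound: ⌈58/20⌉ = 3 cabins.
A packing using 3 cabins:
  cabin 1: 15 + 4 = 19
  cabin 2: 15 + 4 = 19
  cabin 3: 14 + 6 = 20
This matches the lower bound, so 3 is optimal.

3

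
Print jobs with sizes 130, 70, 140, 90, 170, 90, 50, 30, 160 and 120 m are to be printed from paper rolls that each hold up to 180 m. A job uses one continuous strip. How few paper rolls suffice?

7

Total = 170 + 160 + 140 + 130 + 120 + 90 + 90 + 70 + 50 + 30 = 1050 m.
Lower bound: ⌈1050/180⌉ = 6 paper rolls.
A packing using 7 paper rolls:
  roll 1: 170 = 170
  roll 2: 160 = 160
  roll 3: 140 + 30 = 170
  roll 4: 130 + 50 = 180
  roll 5: 120 = 120
  roll 6: 90 + 90 = 180
  roll 7: 70 = 70
No arrangement into 6 paper rolls stays within capacity, so 7 is optimal.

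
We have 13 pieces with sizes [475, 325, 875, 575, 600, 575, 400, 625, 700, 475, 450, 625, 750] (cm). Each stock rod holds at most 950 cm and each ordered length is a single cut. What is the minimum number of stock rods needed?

10

Total = 875 + 750 + 700 + 625 + 625 + 600 + 575 + 575 + 475 + 475 + 450 + 400 + 325 = 7450 cm.
Lower bound: ⌈7450/950⌉ = 8 stock rods.
A packing using 10 stock rods:
  stock rod 1: 875 = 875
  stock rod 2: 750 = 750
  stock rod 3: 700 = 700
  stock rod 4: 625 + 325 = 950
  stock rod 5: 625 = 625
  stock rod 6: 600 = 600
  stock rod 7: 575 = 575
  stock rod 8: 575 = 575
  stock rod 9: 475 + 475 = 950
  stock rod 10: 450 + 400 = 850
No arrangement into 9 stock rods stays within capacity, so 10 is optimal.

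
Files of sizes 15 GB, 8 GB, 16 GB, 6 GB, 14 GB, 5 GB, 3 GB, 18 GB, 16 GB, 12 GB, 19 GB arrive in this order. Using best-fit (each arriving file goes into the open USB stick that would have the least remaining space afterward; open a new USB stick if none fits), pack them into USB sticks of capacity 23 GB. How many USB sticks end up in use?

7

  15 → USB stick 1 (new)  [load 15/23]
  8 → USB stick 1  [load 23/23]
  16 → USB stick 2 (new)  [load 16/23]
  6 → USB stick 2  [load 22/23]
  14 → USB stick 3 (new)  [load 14/23]
  5 → USB stick 3  [load 19/23]
  3 → USB stick 3  [load 22/23]
  18 → USB stick 4 (new)  [load 18/23]
  16 → USB stick 5 (new)  [load 16/23]
  12 → USB stick 6 (new)  [load 12/23]
  19 → USB stick 7 (new)  [load 19/23]
7 USB sticks opened.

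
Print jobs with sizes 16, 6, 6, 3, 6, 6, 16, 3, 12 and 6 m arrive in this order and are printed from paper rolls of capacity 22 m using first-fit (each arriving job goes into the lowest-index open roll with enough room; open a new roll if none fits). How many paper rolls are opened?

  16 → roll 1 (new)  [load 16/22]
  6 → roll 1  [load 22/22]
  6 → roll 2 (new)  [load 6/22]
  3 → roll 2  [load 9/22]
  6 → roll 2  [load 15/22]
  6 → roll 2  [load 21/22]
  16 → roll 3 (new)  [load 16/22]
  3 → roll 3  [load 19/22]
  12 → roll 4 (new)  [load 12/22]
  6 → roll 4  [load 18/22]
4 paper rolls opened.

4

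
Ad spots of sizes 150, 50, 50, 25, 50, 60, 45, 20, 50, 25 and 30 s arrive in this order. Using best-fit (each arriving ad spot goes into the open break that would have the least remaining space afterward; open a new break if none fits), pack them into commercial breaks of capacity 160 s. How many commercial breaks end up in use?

4

  150 → break 1 (new)  [load 150/160]
  50 → break 2 (new)  [load 50/160]
  50 → break 2  [load 100/160]
  25 → break 2  [load 125/160]
  50 → break 3 (new)  [load 50/160]
  60 → break 3  [load 110/160]
  45 → break 3  [load 155/160]
  20 → break 2  [load 145/160]
  50 → break 4 (new)  [load 50/160]
  25 → break 4  [load 75/160]
  30 → break 4  [load 105/160]
4 commercial breaks opened.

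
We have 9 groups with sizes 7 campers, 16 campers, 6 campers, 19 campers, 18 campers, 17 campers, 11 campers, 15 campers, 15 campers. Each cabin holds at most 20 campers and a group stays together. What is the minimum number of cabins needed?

Total = 19 + 18 + 17 + 16 + 15 + 15 + 11 + 7 + 6 = 124 campers.
Lower bound: ⌈124/20⌉ = 7 cabins.
A packing using 8 cabins:
  cabin 1: 19 = 19
  cabin 2: 18 = 18
  cabin 3: 17 = 17
  cabin 4: 16 = 16
  cabin 5: 15 = 15
  cabin 6: 15 = 15
  cabin 7: 11 + 7 = 18
  cabin 8: 6 = 6
No arrangement into 7 cabins stays within capacity, so 8 is optimal.

8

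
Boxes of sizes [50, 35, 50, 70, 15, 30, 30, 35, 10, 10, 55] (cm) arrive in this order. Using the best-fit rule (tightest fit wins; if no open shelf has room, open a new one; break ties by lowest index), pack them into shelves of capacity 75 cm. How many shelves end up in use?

6

  50 → shelf 1 (new)  [load 50/75]
  35 → shelf 2 (new)  [load 35/75]
  50 → shelf 3 (new)  [load 50/75]
  70 → shelf 4 (new)  [load 70/75]
  15 → shelf 1  [load 65/75]
  30 → shelf 2  [load 65/75]
  30 → shelf 5 (new)  [load 30/75]
  35 → shelf 5  [load 65/75]
  10 → shelf 1  [load 75/75]
  10 → shelf 2  [load 75/75]
  55 → shelf 6 (new)  [load 55/75]
6 shelves opened.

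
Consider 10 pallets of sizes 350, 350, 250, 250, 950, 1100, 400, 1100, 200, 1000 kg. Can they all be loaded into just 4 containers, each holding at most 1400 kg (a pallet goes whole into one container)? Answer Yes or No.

No

Total = 5950 kg; ⌈5950/1400⌉ = 5.
At least 5 containers are required, but only 4 are allowed.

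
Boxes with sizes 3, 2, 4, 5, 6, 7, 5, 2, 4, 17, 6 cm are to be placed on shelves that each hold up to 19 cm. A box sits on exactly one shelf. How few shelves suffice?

4

Total = 17 + 7 + 6 + 6 + 5 + 5 + 4 + 4 + 3 + 2 + 2 = 61 cm.
Lower bound: ⌈61/19⌉ = 4 shelves.
A packing using 4 shelves:
  shelf 1: 17 + 2 = 19
  shelf 2: 7 + 6 + 6 = 19
  shelf 3: 5 + 5 + 4 + 4 = 18
  shelf 4: 3 + 2 = 5
This matches the lower bound, so 4 is optimal.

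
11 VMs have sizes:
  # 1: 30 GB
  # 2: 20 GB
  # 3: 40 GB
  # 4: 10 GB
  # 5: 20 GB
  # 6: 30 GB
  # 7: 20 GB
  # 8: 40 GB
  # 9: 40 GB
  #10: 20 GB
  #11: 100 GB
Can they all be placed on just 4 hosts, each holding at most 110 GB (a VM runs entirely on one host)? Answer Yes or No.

A valid assignment using 4 hosts:
  host 1: 100 + 10 = 110
  host 2: 40 + 40 + 30 = 110
  host 3: 40 + 30 + 20 + 20 = 110
  host 4: 20 + 20 = 40
Every load is within 110 GB, so 4 hosts suffice.

Yes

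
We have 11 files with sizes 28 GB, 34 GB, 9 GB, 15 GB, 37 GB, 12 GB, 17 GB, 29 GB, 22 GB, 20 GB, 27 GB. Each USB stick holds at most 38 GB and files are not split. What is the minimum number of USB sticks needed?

Total = 37 + 34 + 29 + 28 + 27 + 22 + 20 + 17 + 15 + 12 + 9 = 250 GB.
Lower bound: ⌈250/38⌉ = 7 USB sticks.
A packing using 8 USB sticks:
  USB stick 1: 37 = 37
  USB stick 2: 34 = 34
  USB stick 3: 29 + 9 = 38
  USB stick 4: 28 = 28
  USB stick 5: 27 = 27
  USB stick 6: 22 + 15 = 37
  USB stick 7: 20 + 17 = 37
  USB stick 8: 12 = 12
No arrangement into 7 USB sticks stays within capacity, so 8 is optimal.

8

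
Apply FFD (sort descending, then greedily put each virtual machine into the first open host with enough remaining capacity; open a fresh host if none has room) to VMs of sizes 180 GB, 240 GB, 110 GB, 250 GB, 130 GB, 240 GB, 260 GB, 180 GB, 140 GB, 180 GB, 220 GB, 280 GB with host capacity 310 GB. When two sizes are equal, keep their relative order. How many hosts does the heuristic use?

Sorted descending: 280, 260, 250, 240, 240, 220, 180, 180, 180, 140, 130, 110.
  280 → host 1 (new)  [load 280/310]
  260 → host 2 (new)  [load 260/310]
  250 → host 3 (new)  [load 250/310]
  240 → host 4 (new)  [load 240/310]
  240 → host 5 (new)  [load 240/310]
  220 → host 6 (new)  [load 220/310]
  180 → host 7 (new)  [load 180/310]
  180 → host 8 (new)  [load 180/310]
  180 → host 9 (new)  [load 180/310]
  140 → host 10 (new)  [load 140/310]
  130 → host 7  [load 310/310]
  110 → host 8  [load 290/310]
10 hosts opened.

10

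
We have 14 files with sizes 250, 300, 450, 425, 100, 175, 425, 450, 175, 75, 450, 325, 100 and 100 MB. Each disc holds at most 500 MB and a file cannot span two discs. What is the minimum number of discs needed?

Total = 450 + 450 + 450 + 425 + 425 + 325 + 300 + 250 + 175 + 175 + 100 + 100 + 100 + 75 = 3800 MB.
Lower bound: ⌈3800/500⌉ = 8 discs.
A packing using 9 discs:
  disc 1: 450 = 450
  disc 2: 450 = 450
  disc 3: 450 = 450
  disc 4: 425 + 75 = 500
  disc 5: 425 = 425
  disc 6: 325 + 175 = 500
  disc 7: 300 + 175 = 475
  disc 8: 250 + 100 + 100 = 450
  disc 9: 100 = 100
No arrangement into 8 discs stays within capacity, so 9 is optimal.

9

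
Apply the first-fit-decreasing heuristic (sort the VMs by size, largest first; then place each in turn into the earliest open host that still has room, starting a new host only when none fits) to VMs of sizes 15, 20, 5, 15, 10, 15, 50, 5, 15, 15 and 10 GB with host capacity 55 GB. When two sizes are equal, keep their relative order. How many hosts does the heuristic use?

Sorted descending: 50, 20, 15, 15, 15, 15, 15, 10, 10, 5, 5.
  50 → host 1 (new)  [load 50/55]
  20 → host 2 (new)  [load 20/55]
  15 → host 2  [load 35/55]
  15 → host 2  [load 50/55]
  15 → host 3 (new)  [load 15/55]
  15 → host 3  [load 30/55]
  15 → host 3  [load 45/55]
  10 → host 3  [load 55/55]
  10 → host 4 (new)  [load 10/55]
  5 → host 1  [load 55/55]
  5 → host 2  [load 55/55]
4 hosts opened.

4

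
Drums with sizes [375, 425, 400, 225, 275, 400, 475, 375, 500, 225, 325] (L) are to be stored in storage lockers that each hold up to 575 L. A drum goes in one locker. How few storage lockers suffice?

9

Total = 500 + 475 + 425 + 400 + 400 + 375 + 375 + 325 + 275 + 225 + 225 = 4000 L.
Lower bound: ⌈4000/575⌉ = 7 storage lockers.
Also, 8 drums each exceed 575/2 L, and no two of those can share a locker, so at least 8 storage lockers are needed.
A packing using 9 storage lockers:
  locker 1: 500 = 500
  locker 2: 475 = 475
  locker 3: 425 = 425
  locker 4: 400 = 400
  locker 5: 400 = 400
  locker 6: 375 = 375
  locker 7: 375 = 375
  locker 8: 325 + 225 = 550
  locker 9: 275 + 225 = 500
No arrangement into 8 storage lockers stays within capacity, so 9 is optimal.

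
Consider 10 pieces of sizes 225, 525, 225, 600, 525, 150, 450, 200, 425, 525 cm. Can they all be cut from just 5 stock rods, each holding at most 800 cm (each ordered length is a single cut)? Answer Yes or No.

Total = 3850 cm; ⌈3850/800⌉ = 5.
6 pieces each exceed half the capacity and cannot share a stock rod, forcing at least 6 stock rods.
At least 6 stock rods are required, but only 5 are allowed.

No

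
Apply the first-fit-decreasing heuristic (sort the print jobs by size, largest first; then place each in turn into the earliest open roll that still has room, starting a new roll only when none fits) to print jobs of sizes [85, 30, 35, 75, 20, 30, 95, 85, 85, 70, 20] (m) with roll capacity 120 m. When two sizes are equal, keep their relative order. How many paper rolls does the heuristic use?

Sorted descending: 95, 85, 85, 85, 75, 70, 35, 30, 30, 20, 20.
  95 → roll 1 (new)  [load 95/120]
  85 → roll 2 (new)  [load 85/120]
  85 → roll 3 (new)  [load 85/120]
  85 → roll 4 (new)  [load 85/120]
  75 → roll 5 (new)  [load 75/120]
  70 → roll 6 (new)  [load 70/120]
  35 → roll 2  [load 120/120]
  30 → roll 3  [load 115/120]
  30 → roll 4  [load 115/120]
  20 → roll 1  [load 115/120]
  20 → roll 5  [load 95/120]
6 paper rolls opened.

6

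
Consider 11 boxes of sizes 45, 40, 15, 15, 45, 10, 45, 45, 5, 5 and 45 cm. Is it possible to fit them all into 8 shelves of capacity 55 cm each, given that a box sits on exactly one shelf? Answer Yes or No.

A valid assignment using 7 shelves:
  shelf 1: 45 + 10 = 55
  shelf 2: 45 + 5 + 5 = 55
  shelf 3: 45 = 45
  shelf 4: 45 = 45
  shelf 5: 45 = 45
  shelf 6: 40 + 15 = 55
  shelf 7: 15 = 15
That uses only 7 ≤ 8, so 8 shelves are enough.

Yes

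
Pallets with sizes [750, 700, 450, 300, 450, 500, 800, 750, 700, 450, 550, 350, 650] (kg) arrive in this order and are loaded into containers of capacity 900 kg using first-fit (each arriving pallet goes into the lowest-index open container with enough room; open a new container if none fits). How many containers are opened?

  750 → container 1 (new)  [load 750/900]
  700 → container 2 (new)  [load 700/900]
  450 → container 3 (new)  [load 450/900]
  300 → container 3  [load 750/900]
  450 → container 4 (new)  [load 450/900]
  500 → container 5 (new)  [load 500/900]
  800 → container 6 (new)  [load 800/900]
  750 → container 7 (new)  [load 750/900]
  700 → container 8 (new)  [load 700/900]
  450 → container 4  [load 900/900]
  550 → container 9 (new)  [load 550/900]
  350 → container 5  [load 850/900]
  650 → container 10 (new)  [load 650/900]
10 containers opened.

10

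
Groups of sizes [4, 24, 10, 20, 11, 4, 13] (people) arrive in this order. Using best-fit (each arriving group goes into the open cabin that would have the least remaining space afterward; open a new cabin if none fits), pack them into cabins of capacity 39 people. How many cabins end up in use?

  4 → cabin 1 (new)  [load 4/39]
  24 → cabin 1  [load 28/39]
  10 → cabin 1  [load 38/39]
  20 → cabin 2 (new)  [load 20/39]
  11 → cabin 2  [load 31/39]
  4 → cabin 2  [load 35/39]
  13 → cabin 3 (new)  [load 13/39]
3 cabins opened.

3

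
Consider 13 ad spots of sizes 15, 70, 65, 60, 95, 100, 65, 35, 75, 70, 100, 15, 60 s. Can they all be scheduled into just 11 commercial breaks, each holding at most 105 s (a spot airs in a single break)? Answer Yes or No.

Yes

A valid assignment using 10 commercial breaks:
  break 1: 100 = 100
  break 2: 100 = 100
  break 3: 95 = 95
  break 4: 75 + 15 + 15 = 105
  break 5: 70 + 35 = 105
  break 6: 70 = 70
  break 7: 65 = 65
  break 8: 65 = 65
  break 9: 60 = 60
  break 10: 60 = 60
That uses only 10 ≤ 11, so 11 commercial breaks are enough.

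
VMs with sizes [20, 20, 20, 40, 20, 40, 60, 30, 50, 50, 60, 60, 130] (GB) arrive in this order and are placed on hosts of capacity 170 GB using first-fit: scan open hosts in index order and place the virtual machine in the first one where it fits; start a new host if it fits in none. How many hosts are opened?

  20 → host 1 (new)  [load 20/170]
  20 → host 1  [load 40/170]
  20 → host 1  [load 60/170]
  40 → host 1  [load 100/170]
  20 → host 1  [load 120/170]
  40 → host 1  [load 160/170]
  60 → host 2 (new)  [load 60/170]
  30 → host 2  [load 90/170]
  50 → host 2  [load 140/170]
  50 → host 3 (new)  [load 50/170]
  60 → host 3  [load 110/170]
  60 → host 3  [load 170/170]
  130 → host 4 (new)  [load 130/170]
4 hosts opened.

4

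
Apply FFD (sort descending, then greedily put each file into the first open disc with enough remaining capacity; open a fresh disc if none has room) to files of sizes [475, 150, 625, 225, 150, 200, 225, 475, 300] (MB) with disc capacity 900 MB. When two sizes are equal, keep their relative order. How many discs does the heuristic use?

Sorted descending: 625, 475, 475, 300, 225, 225, 200, 150, 150.
  625 → disc 1 (new)  [load 625/900]
  475 → disc 2 (new)  [load 475/900]
  475 → disc 3 (new)  [load 475/900]
  300 → disc 2  [load 775/900]
  225 → disc 1  [load 850/900]
  225 → disc 3  [load 700/900]
  200 → disc 3  [load 900/900]
  150 → disc 4 (new)  [load 150/900]
  150 → disc 4  [load 300/900]
4 discs opened.

4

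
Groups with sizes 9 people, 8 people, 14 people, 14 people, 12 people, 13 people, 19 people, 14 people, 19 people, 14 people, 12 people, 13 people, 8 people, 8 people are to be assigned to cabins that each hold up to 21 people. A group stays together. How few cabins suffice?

10

Total = 19 + 19 + 14 + 14 + 14 + 14 + 13 + 13 + 12 + 12 + 9 + 8 + 8 + 8 = 177 people.
Lower bound: ⌈177/21⌉ = 9 cabins.
Also, 10 groups each exceed 21/2 people, and no two of those can share a cabin, so at least 10 cabins are needed.
A packing using 10 cabins:
  cabin 1: 19 = 19
  cabin 2: 19 = 19
  cabin 3: 14 = 14
  cabin 4: 14 = 14
  cabin 5: 14 = 14
  cabin 6: 14 = 14
  cabin 7: 13 + 8 = 21
  cabin 8: 13 + 8 = 21
  cabin 9: 12 + 9 = 21
  cabin 10: 12 + 8 = 20
This matches the lower bound, so 10 is optimal.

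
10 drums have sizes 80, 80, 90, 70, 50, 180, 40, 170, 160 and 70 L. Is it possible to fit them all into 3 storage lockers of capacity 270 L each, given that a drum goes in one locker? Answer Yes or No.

No

Total = 990 L; ⌈990/270⌉ = 4.
At least 4 storage lockers are required, but only 3 are allowed.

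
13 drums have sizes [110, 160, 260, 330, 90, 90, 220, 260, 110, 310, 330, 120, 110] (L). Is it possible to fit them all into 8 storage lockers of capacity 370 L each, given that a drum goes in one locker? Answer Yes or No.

Yes

A valid assignment using 8 storage lockers:
  locker 1: 330 = 330
  locker 2: 330 = 330
  locker 3: 310 = 310
  locker 4: 260 + 110 = 370
  locker 5: 260 + 110 = 370
  locker 6: 220 + 120 = 340
  locker 7: 160 + 110 + 90 = 360
  locker 8: 90 = 90
Every load is within 370 L, so 8 storage lockers suffice.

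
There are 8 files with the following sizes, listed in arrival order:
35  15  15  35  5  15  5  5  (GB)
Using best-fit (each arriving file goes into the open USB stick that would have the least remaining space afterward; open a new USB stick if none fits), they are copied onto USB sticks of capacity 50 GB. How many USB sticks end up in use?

3

  35 → USB stick 1 (new)  [load 35/50]
  15 → USB stick 1  [load 50/50]
  15 → USB stick 2 (new)  [load 15/50]
  35 → USB stick 2  [load 50/50]
  5 → USB stick 3 (new)  [load 5/50]
  15 → USB stick 3  [load 20/50]
  5 → USB stick 3  [load 25/50]
  5 → USB stick 3  [load 30/50]
3 USB sticks opened.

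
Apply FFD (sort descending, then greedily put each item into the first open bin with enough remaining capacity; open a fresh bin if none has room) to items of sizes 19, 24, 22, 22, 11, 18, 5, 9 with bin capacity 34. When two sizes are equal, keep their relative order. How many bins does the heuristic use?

5

Sorted descending: 24, 22, 22, 19, 18, 11, 9, 5.
  24 → bin 1 (new)  [load 24/34]
  22 → bin 2 (new)  [load 22/34]
  22 → bin 3 (new)  [load 22/34]
  19 → bin 4 (new)  [load 19/34]
  18 → bin 5 (new)  [load 18/34]
  11 → bin 2  [load 33/34]
  9 → bin 1  [load 33/34]
  5 → bin 3  [load 27/34]
5 bins opened.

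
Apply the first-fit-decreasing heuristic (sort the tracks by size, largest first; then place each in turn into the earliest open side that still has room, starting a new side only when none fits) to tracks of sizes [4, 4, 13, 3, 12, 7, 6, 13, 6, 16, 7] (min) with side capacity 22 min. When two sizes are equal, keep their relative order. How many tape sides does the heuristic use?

Sorted descending: 16, 13, 13, 12, 7, 7, 6, 6, 4, 4, 3.
  16 → side 1 (new)  [load 16/22]
  13 → side 2 (new)  [load 13/22]
  13 → side 3 (new)  [load 13/22]
  12 → side 4 (new)  [load 12/22]
  7 → side 2  [load 20/22]
  7 → side 3  [load 20/22]
  6 → side 1  [load 22/22]
  6 → side 4  [load 18/22]
  4 → side 4  [load 22/22]
  4 → side 5 (new)  [load 4/22]
  3 → side 5  [load 7/22]
5 tape sides opened.

5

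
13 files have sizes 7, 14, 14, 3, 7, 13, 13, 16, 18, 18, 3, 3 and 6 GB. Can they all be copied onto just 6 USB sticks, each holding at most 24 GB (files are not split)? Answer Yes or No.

Total = 135 GB; ⌈135/24⌉ = 6.
7 files each exceed half the capacity and cannot share a USB stick, forcing at least 7 USB sticks.
At least 7 USB sticks are required, but only 6 are allowed.

No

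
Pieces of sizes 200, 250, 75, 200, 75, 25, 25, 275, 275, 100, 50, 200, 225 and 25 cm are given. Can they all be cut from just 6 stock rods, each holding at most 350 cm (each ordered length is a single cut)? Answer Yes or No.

Total = 2000 cm; ⌈2000/350⌉ = 6.
7 pieces each exceed half the capacity and cannot share a stock rod, forcing at least 7 stock rods.
At least 7 stock rods are required, but only 6 are allowed.

No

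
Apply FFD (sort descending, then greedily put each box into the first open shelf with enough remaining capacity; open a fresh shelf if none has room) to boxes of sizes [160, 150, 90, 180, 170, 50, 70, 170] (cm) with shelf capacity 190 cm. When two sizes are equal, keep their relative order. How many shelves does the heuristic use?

7

Sorted descending: 180, 170, 170, 160, 150, 90, 70, 50.
  180 → shelf 1 (new)  [load 180/190]
  170 → shelf 2 (new)  [load 170/190]
  170 → shelf 3 (new)  [load 170/190]
  160 → shelf 4 (new)  [load 160/190]
  150 → shelf 5 (new)  [load 150/190]
  90 → shelf 6 (new)  [load 90/190]
  70 → shelf 6  [load 160/190]
  50 → shelf 7 (new)  [load 50/190]
7 shelves opened.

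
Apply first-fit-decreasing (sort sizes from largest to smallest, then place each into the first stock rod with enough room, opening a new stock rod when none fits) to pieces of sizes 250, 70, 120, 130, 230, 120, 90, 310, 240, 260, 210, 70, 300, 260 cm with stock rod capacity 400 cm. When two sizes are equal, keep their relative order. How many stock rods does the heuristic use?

8

Sorted descending: 310, 300, 260, 260, 250, 240, 230, 210, 130, 120, 120, 90, 70, 70.
  310 → stock rod 1 (new)  [load 310/400]
  300 → stock rod 2 (new)  [load 300/400]
  260 → stock rod 3 (new)  [load 260/400]
  260 → stock rod 4 (new)  [load 260/400]
  250 → stock rod 5 (new)  [load 250/400]
  240 → stock rod 6 (new)  [load 240/400]
  230 → stock rod 7 (new)  [load 230/400]
  210 → stock rod 8 (new)  [load 210/400]
  130 → stock rod 3  [load 390/400]
  120 → stock rod 4  [load 380/400]
  120 → stock rod 5  [load 370/400]
  90 → stock rod 1  [load 400/400]
  70 → stock rod 2  [load 370/400]
  70 → stock rod 6  [load 310/400]
8 stock rods opened.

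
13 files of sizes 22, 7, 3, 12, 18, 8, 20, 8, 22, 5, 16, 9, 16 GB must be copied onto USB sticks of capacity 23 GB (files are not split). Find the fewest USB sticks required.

Total = 22 + 22 + 20 + 18 + 16 + 16 + 12 + 9 + 8 + 8 + 7 + 5 + 3 = 166 GB.
Lower bound: ⌈166/23⌉ = 8 USB sticks.
A packing using 8 USB sticks:
  USB stick 1: 22 = 22
  USB stick 2: 22 = 22
  USB stick 3: 20 + 3 = 23
  USB stick 4: 18 + 5 = 23
  USB stick 5: 16 + 7 = 23
  USB stick 6: 16 = 16
  USB stick 7: 12 + 9 = 21
  USB stick 8: 8 + 8 = 16
This matches the lower bound, so 8 is optimal.

8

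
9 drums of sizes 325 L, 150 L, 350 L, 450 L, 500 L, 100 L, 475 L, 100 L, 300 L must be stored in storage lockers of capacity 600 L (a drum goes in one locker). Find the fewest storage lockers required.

6

Total = 500 + 475 + 450 + 350 + 325 + 300 + 150 + 100 + 100 = 2750 L.
Lower bound: ⌈2750/600⌉ = 5 storage lockers.
A packing using 6 storage lockers:
  locker 1: 500 + 100 = 600
  locker 2: 475 + 100 = 575
  locker 3: 450 + 150 = 600
  locker 4: 350 = 350
  locker 5: 325 = 325
  locker 6: 300 = 300
No arrangement into 5 storage lockers stays within capacity, so 6 is optimal.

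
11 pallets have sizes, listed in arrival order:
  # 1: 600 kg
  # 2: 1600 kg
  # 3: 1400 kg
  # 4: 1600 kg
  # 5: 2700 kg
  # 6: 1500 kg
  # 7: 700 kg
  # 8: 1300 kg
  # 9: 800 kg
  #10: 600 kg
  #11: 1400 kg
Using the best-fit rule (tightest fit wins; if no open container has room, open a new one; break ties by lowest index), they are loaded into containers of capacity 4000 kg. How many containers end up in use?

4

  600 → container 1 (new)  [load 600/4000]
  1600 → container 1  [load 2200/4000]
  1400 → container 1  [load 3600/4000]
  1600 → container 2 (new)  [load 1600/4000]
  2700 → container 3 (new)  [load 2700/4000]
  1500 → container 2  [load 3100/4000]
  700 → container 2  [load 3800/4000]
  1300 → container 3  [load 4000/4000]
  800 → container 4 (new)  [load 800/4000]
  600 → container 4  [load 1400/4000]
  1400 → container 4  [load 2800/4000]
4 containers opened.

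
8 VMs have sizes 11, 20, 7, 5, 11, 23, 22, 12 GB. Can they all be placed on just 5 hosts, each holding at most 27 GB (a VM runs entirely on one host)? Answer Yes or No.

A valid assignment using 5 hosts:
  host 1: 23 = 23
  host 2: 22 + 5 = 27
  host 3: 20 + 7 = 27
  host 4: 12 + 11 = 23
  host 5: 11 = 11
Every load is within 27 GB, so 5 hosts suffice.

Yes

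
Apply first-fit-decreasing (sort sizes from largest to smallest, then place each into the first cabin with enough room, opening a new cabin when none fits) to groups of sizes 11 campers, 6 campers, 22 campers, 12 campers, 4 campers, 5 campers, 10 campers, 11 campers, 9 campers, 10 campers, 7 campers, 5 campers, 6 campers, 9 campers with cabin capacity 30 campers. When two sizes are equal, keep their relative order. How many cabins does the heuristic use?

5

Sorted descending: 22, 12, 11, 11, 10, 10, 9, 9, 7, 6, 6, 5, 5, 4.
  22 → cabin 1 (new)  [load 22/30]
  12 → cabin 2 (new)  [load 12/30]
  11 → cabin 2  [load 23/30]
  11 → cabin 3 (new)  [load 11/30]
  10 → cabin 3  [load 21/30]
  10 → cabin 4 (new)  [load 10/30]
  9 → cabin 3  [load 30/30]
  9 → cabin 4  [load 19/30]
  7 → cabin 1  [load 29/30]
  6 → cabin 2  [load 29/30]
  6 → cabin 4  [load 25/30]
  5 → cabin 4  [load 30/30]
  5 → cabin 5 (new)  [load 5/30]
  4 → cabin 5  [load 9/30]
5 cabins opened.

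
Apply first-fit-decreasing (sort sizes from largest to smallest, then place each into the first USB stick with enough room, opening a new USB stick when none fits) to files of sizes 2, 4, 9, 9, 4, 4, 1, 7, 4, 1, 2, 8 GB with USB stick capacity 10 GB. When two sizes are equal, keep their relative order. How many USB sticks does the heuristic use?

6

Sorted descending: 9, 9, 8, 7, 4, 4, 4, 4, 2, 2, 1, 1.
  9 → USB stick 1 (new)  [load 9/10]
  9 → USB stick 2 (new)  [load 9/10]
  8 → USB stick 3 (new)  [load 8/10]
  7 → USB stick 4 (new)  [load 7/10]
  4 → USB stick 5 (new)  [load 4/10]
  4 → USB stick 5  [load 8/10]
  4 → USB stick 6 (new)  [load 4/10]
  4 → USB stick 6  [load 8/10]
  2 → USB stick 3  [load 10/10]
  2 → USB stick 4  [load 9/10]
  1 → USB stick 1  [load 10/10]
  1 → USB stick 2  [load 10/10]
6 USB sticks opened.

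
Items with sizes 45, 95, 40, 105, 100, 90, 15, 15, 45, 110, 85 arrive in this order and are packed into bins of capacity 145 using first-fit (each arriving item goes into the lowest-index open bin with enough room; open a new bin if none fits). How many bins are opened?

6

  45 → bin 1 (new)  [load 45/145]
  95 → bin 1  [load 140/145]
  40 → bin 2 (new)  [load 40/145]
  105 → bin 2  [load 145/145]
  100 → bin 3 (new)  [load 100/145]
  90 → bin 4 (new)  [load 90/145]
  15 → bin 3  [load 115/145]
  15 → bin 3  [load 130/145]
  45 → bin 4  [load 135/145]
  110 → bin 5 (new)  [load 110/145]
  85 → bin 6 (new)  [load 85/145]
6 bins opened.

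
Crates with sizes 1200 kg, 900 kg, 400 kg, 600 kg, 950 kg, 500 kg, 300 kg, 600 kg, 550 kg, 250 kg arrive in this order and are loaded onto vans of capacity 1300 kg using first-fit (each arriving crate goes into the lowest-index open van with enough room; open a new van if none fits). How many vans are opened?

6

  1200 → van 1 (new)  [load 1200/1300]
  900 → van 2 (new)  [load 900/1300]
  400 → van 2  [load 1300/1300]
  600 → van 3 (new)  [load 600/1300]
  950 → van 4 (new)  [load 950/1300]
  500 → van 3  [load 1100/1300]
  300 → van 4  [load 1250/1300]
  600 → van 5 (new)  [load 600/1300]
  550 → van 5  [load 1150/1300]
  250 → van 6 (new)  [load 250/1300]
6 vans opened.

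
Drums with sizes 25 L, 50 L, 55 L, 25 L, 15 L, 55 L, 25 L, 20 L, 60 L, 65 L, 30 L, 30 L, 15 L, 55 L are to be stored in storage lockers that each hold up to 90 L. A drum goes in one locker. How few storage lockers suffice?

Total = 65 + 60 + 55 + 55 + 55 + 50 + 30 + 30 + 25 + 25 + 25 + 20 + 15 + 15 = 525 L.
Lower bound: ⌈525/90⌉ = 6 storage lockers.
A packing using 6 storage lockers:
  locker 1: 65 + 25 = 90
  locker 2: 60 + 30 = 90
  locker 3: 55 + 30 = 85
  locker 4: 55 + 25 = 80
  locker 5: 55 + 20 + 15 = 90
  locker 6: 50 + 25 + 15 = 90
This matches the lower bound, so 6 is optimal.

6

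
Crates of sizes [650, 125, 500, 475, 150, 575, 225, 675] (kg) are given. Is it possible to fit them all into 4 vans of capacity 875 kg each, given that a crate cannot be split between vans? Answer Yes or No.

No

Total = 3375 kg; ⌈3375/875⌉ = 4.
5 crates each exceed half the capacity and cannot share a van, forcing at least 5 vans.
At least 5 vans are required, but only 4 are allowed.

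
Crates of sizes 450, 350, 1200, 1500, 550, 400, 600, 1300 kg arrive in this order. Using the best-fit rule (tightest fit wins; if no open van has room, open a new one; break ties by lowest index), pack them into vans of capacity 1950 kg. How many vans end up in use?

  450 → van 1 (new)  [load 450/1950]
  350 → van 1  [load 800/1950]
  1200 → van 2 (new)  [load 1200/1950]
  1500 → van 3 (new)  [load 1500/1950]
  550 → van 2  [load 1750/1950]
  400 → van 3  [load 1900/1950]
  600 → van 1  [load 1400/1950]
  1300 → van 4 (new)  [load 1300/1950]
4 vans opened.

4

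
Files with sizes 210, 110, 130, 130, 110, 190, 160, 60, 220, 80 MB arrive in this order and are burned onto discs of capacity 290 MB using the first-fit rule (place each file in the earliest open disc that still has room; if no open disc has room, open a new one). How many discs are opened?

6

  210 → disc 1 (new)  [load 210/290]
  110 → disc 2 (new)  [load 110/290]
  130 → disc 2  [load 240/290]
  130 → disc 3 (new)  [load 130/290]
  110 → disc 3  [load 240/290]
  190 → disc 4 (new)  [load 190/290]
  160 → disc 5 (new)  [load 160/290]
  60 → disc 1  [load 270/290]
  220 → disc 6 (new)  [load 220/290]
  80 → disc 4  [load 270/290]
6 discs opened.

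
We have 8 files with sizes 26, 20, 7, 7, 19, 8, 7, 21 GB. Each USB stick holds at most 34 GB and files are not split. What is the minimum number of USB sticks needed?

4

Total = 26 + 21 + 20 + 19 + 8 + 7 + 7 + 7 = 115 GB.
Lower bound: ⌈115/34⌉ = 4 USB sticks.
A packing using 4 USB sticks:
  USB stick 1: 26 + 8 = 34
  USB stick 2: 21 + 7 = 28
  USB stick 3: 20 + 7 + 7 = 34
  USB stick 4: 19 = 19
This matches the lower bound, so 4 is optimal.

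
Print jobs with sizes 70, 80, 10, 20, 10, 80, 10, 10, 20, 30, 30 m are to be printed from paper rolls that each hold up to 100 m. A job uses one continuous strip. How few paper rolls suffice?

Total = 80 + 80 + 70 + 30 + 30 + 20 + 20 + 10 + 10 + 10 + 10 = 370 m.
Lower bound: ⌈370/100⌉ = 4 paper rolls.
A packing using 4 paper rolls:
  roll 1: 80 + 20 = 100
  roll 2: 80 + 20 = 100
  roll 3: 70 + 30 = 100
  roll 4: 30 + 10 + 10 + 10 + 10 = 70
This matches the lower bound, so 4 is optimal.

4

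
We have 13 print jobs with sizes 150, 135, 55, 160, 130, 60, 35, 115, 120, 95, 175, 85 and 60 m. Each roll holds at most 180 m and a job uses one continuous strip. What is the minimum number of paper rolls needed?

Total = 175 + 160 + 150 + 135 + 130 + 120 + 115 + 95 + 85 + 60 + 60 + 55 + 35 = 1375 m.
Lower bound: ⌈1375/180⌉ = 8 paper rolls.
A packing using 9 paper rolls:
  roll 1: 175 = 175
  roll 2: 160 = 160
  roll 3: 150 = 150
  roll 4: 135 + 35 = 170
  roll 5: 130 = 130
  roll 6: 120 + 60 = 180
  roll 7: 115 + 60 = 175
  roll 8: 95 + 85 = 180
  roll 9: 55 = 55
No arrangement into 8 paper rolls stays within capacity, so 9 is optimal.

9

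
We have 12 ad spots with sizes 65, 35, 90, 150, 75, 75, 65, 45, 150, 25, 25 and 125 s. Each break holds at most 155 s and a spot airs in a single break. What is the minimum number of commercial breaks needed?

7

Total = 150 + 150 + 125 + 90 + 75 + 75 + 65 + 65 + 45 + 35 + 25 + 25 = 925 s.
Lower bound: ⌈925/155⌉ = 6 commercial breaks.
A packing using 7 commercial breaks:
  break 1: 150 = 150
  break 2: 150 = 150
  break 3: 125 + 25 = 150
  break 4: 90 + 65 = 155
  break 5: 75 + 75 = 150
  break 6: 65 + 45 + 35 = 145
  break 7: 25 = 25
No arrangement into 6 commercial breaks stays within capacity, so 7 is optimal.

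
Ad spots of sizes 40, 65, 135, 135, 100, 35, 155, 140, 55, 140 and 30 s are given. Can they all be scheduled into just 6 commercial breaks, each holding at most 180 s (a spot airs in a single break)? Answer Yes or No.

No

Total = 1030 s; ⌈1030/180⌉ = 6.
The bound of 6 does not rule out 6, but exhaustive search shows no assignment into 6 commercial breaks of capacity 180 s exists — the minimum is 7.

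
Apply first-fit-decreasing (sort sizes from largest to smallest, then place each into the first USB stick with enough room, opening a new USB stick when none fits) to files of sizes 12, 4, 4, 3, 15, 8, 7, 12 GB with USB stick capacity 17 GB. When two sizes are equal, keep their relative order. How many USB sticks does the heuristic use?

Sorted descending: 15, 12, 12, 8, 7, 4, 4, 3.
  15 → USB stick 1 (new)  [load 15/17]
  12 → USB stick 2 (new)  [load 12/17]
  12 → USB stick 3 (new)  [load 12/17]
  8 → USB stick 4 (new)  [load 8/17]
  7 → USB stick 4  [load 15/17]
  4 → USB stick 2  [load 16/17]
  4 → USB stick 3  [load 16/17]
  3 → USB stick 5 (new)  [load 3/17]
5 USB sticks opened.

5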